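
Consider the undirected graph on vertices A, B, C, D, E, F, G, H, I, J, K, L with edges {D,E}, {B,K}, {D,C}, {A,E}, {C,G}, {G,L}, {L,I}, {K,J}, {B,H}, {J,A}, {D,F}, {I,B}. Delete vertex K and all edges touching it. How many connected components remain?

With K gone, the remaining components are: {A, B, C, D, E, F, G, H, I, J, L}.
That is 1 component.

1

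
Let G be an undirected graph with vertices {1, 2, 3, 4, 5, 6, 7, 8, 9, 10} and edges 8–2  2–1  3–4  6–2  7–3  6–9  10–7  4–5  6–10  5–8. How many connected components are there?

Starting from 1 we can reach 1, 2, 3, 4, 5, 6, 7, 8, 9, 10. That is one component of size 10.
Total: 1 component.

1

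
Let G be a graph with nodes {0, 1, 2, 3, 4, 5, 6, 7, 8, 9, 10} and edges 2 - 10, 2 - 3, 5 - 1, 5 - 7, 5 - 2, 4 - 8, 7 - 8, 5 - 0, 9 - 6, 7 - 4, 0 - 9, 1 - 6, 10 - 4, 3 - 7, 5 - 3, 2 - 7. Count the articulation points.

1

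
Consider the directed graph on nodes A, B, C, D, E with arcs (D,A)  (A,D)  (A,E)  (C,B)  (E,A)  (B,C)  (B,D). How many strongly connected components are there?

{A, D, E} are all mutually reachable — one SCC of size 3.
{B, C} are all mutually reachable — one SCC of size 2.
That gives 2 strongly connected components.

2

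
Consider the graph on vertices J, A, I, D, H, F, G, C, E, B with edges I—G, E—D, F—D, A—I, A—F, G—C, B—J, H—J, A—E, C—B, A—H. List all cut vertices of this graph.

Removing A increases the component count from 1 to 2, so A is a cut vertex.
By contrast removing I leaves 1 component; it is not a cut vertex. No other vertex is a cut vertex either.

A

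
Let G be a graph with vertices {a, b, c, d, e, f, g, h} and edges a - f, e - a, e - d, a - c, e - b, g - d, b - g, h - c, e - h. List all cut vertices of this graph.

a, e

Removing a increases the component count from 1 to 2, so a is a cut vertex.
Removing e increases the component count from 1 to 2, so e is a cut vertex.
By contrast removing g leaves 1 component; it is not a cut vertex. No other vertex is a cut vertex either.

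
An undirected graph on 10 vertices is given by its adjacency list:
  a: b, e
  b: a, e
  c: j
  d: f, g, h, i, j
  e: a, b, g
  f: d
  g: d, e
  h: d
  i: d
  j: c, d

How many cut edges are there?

The edges on the cycle e-b-a-e are not bridges since each lies on that cycle.
But removing h-d disconnects h from d; removing i-d disconnects i from d; removing e-g disconnects e from g; removing d-g disconnects d from g — these are bridges.
In total 7 edges are bridges.

7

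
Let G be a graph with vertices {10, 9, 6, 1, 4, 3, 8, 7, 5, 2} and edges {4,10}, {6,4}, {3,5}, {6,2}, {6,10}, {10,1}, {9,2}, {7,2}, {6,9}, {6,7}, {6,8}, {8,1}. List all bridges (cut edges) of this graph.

The edges on the cycle 6-4-10-6 are not bridges since each lies on that cycle.
But removing 3-5 disconnects 3 from 5 — this is a bridge.

3-5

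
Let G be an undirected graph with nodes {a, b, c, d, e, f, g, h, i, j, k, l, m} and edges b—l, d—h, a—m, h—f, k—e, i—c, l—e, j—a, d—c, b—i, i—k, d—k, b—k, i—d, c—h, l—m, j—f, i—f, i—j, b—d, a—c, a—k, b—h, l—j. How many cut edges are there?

0

The edges on the cycle b-i-j-a-m-l-b are not bridges since each lies on that cycle.
Every edge lies on some cycle, so there are no bridges.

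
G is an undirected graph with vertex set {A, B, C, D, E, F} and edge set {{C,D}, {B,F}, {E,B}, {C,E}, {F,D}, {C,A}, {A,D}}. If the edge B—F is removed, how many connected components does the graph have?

1

B and F are still connected via B-E-C-D-F, so the component count stays at 1.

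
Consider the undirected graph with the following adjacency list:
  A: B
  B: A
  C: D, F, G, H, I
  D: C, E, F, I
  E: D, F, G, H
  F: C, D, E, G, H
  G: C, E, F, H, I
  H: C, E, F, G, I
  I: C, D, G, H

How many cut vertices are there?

Removing F, for instance, still leaves 2 components. No single vertex removal increases the component count — the graph has no articulation points.

0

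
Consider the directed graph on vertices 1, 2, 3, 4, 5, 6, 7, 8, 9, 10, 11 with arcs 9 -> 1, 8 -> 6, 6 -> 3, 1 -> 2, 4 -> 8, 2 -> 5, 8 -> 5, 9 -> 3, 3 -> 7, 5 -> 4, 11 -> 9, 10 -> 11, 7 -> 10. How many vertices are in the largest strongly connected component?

11

{1, 2, 3, 4, 5, 6, 7, 8, 9, 10, 11} are all mutually reachable — one SCC of size 11.
The largest has 11 vertices.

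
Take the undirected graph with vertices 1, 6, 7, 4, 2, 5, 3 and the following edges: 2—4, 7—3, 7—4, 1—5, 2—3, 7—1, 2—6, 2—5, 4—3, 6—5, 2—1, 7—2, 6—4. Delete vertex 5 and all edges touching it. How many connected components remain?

With 5 gone, the remaining components are: {1, 2, 3, 4, 6, 7}.
That is 1 component.

1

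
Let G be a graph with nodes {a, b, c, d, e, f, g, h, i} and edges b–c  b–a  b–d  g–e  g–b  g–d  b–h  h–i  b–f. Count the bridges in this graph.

6

The edges on the cycle g-b-d-g are not bridges since each lies on that cycle.
But removing b–h disconnects b from h; removing h–i disconnects h from i; removing b–c disconnects b from c; removing a–b disconnects a from b — these are bridges.
In total 6 edges are bridges.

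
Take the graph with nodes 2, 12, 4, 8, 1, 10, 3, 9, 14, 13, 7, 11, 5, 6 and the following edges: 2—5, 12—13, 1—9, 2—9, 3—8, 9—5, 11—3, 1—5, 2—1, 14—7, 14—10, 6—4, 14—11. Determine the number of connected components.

4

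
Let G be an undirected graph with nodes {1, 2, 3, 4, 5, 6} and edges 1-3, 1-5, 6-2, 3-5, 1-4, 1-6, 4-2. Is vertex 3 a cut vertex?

Deleting 3 leaves 1 component (was 1) (its neighbors 1, 5 remain connected to each other), so 3 is not a cut vertex.

No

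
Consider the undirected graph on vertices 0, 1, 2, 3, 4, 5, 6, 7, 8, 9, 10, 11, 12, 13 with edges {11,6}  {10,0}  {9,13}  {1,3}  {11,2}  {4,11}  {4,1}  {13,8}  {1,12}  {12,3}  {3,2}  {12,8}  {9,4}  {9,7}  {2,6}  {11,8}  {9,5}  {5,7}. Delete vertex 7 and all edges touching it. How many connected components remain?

2

With 7 gone, the remaining components are: {0, 10}; {1, 2, 3, 4, 5, 6, 8, 9, 11, 12, 13}.
That is 2 components.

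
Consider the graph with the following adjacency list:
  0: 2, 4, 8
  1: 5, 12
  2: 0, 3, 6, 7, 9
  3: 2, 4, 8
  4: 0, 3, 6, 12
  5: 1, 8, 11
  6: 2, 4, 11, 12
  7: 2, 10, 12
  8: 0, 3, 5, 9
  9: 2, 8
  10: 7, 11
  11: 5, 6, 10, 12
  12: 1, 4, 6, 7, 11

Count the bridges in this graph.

The edges on the cycle 12-4-3-8-5-11-12 are not bridges since each lies on that cycle.
Every edge lies on some cycle, so there are no bridges.

0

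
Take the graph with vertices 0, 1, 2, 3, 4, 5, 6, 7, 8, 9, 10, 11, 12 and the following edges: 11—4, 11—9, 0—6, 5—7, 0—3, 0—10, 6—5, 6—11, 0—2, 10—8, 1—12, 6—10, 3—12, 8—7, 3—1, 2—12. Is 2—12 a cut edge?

No

After removing 2—12, the path 2-0-3-12 still connects them, so the edge is not a bridge.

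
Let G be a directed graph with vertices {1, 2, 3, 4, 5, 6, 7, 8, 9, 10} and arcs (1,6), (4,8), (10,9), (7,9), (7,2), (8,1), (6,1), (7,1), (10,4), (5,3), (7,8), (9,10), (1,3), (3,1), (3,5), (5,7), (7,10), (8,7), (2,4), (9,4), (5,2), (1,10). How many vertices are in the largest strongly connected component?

{1, 2, 3, 4, 5, 6, 7, 8, 9, 10} are all mutually reachable — one SCC of size 10.
The largest has 10 vertices.

10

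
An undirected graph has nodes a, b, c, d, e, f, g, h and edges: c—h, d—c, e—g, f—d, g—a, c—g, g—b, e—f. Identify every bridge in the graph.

The edges on the cycle e-f-d-c-g-e are not bridges since each lies on that cycle.
But removing g—a disconnects g from a; removing c—h disconnects c from h; removing g—b disconnects g from b — these are bridges.

a-g, b-g, c-h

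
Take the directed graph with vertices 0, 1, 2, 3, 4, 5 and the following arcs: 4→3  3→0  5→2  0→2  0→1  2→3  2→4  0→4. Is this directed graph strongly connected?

There is no directed path from 3 to 5, so the graph is not strongly connected.

No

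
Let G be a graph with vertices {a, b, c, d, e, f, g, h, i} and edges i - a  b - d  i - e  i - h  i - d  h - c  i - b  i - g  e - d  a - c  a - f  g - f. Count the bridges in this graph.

The edges on the cycle i-g-f-a-i are not bridges since each lies on that cycle.
Every edge lies on some cycle, so there are no bridges.

0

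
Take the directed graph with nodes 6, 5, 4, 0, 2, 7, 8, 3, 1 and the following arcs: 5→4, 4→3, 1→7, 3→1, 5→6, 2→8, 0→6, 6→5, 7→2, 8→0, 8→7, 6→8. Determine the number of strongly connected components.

1

{0, 1, 2, 3, 4, 5, 6, 7, 8} are all mutually reachable — one SCC of size 9.
That gives 1 strongly connected component.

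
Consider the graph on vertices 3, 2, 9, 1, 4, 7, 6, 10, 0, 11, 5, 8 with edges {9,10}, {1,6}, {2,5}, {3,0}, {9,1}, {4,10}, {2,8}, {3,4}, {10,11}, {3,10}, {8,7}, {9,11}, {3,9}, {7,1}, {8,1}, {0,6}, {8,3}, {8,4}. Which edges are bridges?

2-5, 2-8

The edges on the cycle 3-0-6-1-9-3 are not bridges since each lies on that cycle.
But removing 8—2 disconnects 8 from 2; removing 5—2 disconnects 5 from 2 — these are bridges.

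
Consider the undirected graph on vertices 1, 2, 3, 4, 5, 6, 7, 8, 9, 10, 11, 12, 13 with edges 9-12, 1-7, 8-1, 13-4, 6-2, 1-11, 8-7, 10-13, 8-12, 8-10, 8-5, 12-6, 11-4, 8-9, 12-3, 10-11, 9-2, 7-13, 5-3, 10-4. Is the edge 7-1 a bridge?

No

After removing 7-1, the path 7-8-1 still connects them, so the edge is not a bridge.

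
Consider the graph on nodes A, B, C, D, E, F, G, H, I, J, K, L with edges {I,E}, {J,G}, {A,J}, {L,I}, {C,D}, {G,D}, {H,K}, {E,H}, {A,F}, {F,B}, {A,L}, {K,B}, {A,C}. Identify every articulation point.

A

Removing A increases the component count from 1 to 2, so A is a cut vertex.
By contrast removing I leaves 1 component; it is not a cut vertex. No other vertex is a cut vertex either.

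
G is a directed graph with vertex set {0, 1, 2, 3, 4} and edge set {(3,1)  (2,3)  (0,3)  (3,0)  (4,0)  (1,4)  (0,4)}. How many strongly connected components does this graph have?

2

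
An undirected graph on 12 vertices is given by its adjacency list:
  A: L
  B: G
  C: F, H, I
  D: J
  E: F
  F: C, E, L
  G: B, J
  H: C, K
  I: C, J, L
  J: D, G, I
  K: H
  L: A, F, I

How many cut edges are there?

8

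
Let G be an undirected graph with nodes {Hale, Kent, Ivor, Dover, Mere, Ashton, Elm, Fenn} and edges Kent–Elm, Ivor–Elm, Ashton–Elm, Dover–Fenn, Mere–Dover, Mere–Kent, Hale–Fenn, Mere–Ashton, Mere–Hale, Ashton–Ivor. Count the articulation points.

Removing Mere increases the component count from 1 to 2, so Mere is a cut vertex.
By contrast removing Hale leaves 1 component; it is not a cut vertex. No other vertex is a cut vertex either.

1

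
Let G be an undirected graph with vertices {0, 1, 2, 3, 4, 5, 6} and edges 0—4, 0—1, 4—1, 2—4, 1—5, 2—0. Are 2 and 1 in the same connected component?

Yes

From 2 we can reach 0, 1, 2, 4, 5, which includes 1.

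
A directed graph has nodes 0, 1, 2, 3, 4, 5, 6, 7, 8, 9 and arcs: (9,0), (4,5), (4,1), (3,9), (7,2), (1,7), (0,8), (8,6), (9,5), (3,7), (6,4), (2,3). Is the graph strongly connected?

No

There is no directed path from 5 to 4, so the graph is not strongly connected.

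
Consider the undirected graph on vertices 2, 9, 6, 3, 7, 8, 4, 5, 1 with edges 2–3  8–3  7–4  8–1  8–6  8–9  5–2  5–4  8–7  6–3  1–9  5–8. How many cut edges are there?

The edges on the cycle 5-2-3-8-5 are not bridges since each lies on that cycle.
Every edge lies on some cycle, so there are no bridges.

0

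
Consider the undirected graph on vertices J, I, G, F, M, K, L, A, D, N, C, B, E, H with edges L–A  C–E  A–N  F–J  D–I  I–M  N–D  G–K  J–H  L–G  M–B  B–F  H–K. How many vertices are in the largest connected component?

Starting from C we can reach C, E. That is one component of size 2.
Starting from A we can reach A, B, D, F, G, H, I, J, K, L, M, N. That is one component of size 12.
The largest has 12 vertices.

12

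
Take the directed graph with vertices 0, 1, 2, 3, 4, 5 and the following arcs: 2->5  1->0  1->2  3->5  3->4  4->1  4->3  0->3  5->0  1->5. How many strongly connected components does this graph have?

{0, 1, 2, 3, 4, 5} are all mutually reachable — one SCC of size 6.
That gives 1 strongly connected component.

1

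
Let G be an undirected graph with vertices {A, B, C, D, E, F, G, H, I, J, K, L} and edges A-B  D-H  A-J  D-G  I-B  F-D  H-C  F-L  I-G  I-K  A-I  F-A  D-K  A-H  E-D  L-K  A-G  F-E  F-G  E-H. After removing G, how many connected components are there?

With G gone, the remaining components are: {A, B, C, D, E, F, H, I, J, K, L}.
That is 1 component.

1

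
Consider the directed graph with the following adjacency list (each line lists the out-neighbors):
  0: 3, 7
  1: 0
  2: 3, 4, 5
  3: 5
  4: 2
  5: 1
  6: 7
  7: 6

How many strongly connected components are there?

3

{0, 1, 3, 5} are all mutually reachable — one SCC of size 4.
{6, 7} are all mutually reachable — one SCC of size 2.
{2, 4} are all mutually reachable — one SCC of size 2.
That gives 3 strongly connected components.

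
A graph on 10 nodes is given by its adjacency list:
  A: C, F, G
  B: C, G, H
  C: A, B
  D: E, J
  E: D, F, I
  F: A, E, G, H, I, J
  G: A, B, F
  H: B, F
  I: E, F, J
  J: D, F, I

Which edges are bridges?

none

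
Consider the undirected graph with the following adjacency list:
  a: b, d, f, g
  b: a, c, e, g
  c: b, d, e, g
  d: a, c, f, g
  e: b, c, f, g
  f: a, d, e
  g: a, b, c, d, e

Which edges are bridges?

none

The edges on the cycle g-e-c-g are not bridges since each lies on that cycle.
Every edge lies on some cycle, so there are no bridges.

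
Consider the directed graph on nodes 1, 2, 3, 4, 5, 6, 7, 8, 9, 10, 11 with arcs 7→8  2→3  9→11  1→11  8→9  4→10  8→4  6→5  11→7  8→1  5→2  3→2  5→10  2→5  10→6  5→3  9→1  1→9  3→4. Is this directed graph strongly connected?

There is no directed path from 4 to 11, so the graph is not strongly connected.

No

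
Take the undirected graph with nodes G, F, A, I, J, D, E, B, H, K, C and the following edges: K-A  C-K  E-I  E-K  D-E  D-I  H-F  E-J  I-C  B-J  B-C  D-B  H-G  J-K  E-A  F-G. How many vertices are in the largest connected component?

8

Starting from F we can reach F, G, H. That is one component of size 3.
Starting from A we can reach A, B, C, D, E, I, J, K. That is one component of size 8.
The largest has 8 vertices.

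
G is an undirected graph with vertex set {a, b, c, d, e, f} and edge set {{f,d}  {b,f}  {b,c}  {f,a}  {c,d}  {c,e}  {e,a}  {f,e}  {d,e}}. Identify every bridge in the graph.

none

The edges on the cycle f-e-a-f are not bridges since each lies on that cycle.
Every edge lies on some cycle, so there are no bridges.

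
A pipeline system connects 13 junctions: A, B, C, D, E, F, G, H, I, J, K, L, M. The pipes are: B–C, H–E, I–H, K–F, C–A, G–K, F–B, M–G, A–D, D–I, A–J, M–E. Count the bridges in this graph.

1

The edges on the cycle M-G-K-F-B-C-A-D-I-H-E-M are not bridges since each lies on that cycle.
But removing J–A disconnects J from A — this is a bridge.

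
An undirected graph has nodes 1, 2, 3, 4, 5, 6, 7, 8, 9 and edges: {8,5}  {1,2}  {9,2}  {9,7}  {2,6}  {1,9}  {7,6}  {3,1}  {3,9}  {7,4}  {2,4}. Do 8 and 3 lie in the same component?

The component containing 8 is {5, 8}, and 3 is not in it.

No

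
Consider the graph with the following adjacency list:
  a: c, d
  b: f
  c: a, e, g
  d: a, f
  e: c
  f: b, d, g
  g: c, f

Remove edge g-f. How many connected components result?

g and f are still connected via g-c-a-d-f, so the component count stays at 1.

1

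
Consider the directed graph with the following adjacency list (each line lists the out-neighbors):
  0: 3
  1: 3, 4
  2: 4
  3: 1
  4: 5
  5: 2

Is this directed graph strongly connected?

No

There is no directed path from 3 to 0, so the graph is not strongly connected.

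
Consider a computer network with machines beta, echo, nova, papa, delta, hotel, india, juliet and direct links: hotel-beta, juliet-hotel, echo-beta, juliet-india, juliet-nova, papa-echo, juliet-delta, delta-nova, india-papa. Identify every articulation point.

juliet

Removing juliet increases the component count from 1 to 2, so juliet is a cut vertex.
By contrast removing papa leaves 1 component; it is not a cut vertex. No other vertex is a cut vertex either.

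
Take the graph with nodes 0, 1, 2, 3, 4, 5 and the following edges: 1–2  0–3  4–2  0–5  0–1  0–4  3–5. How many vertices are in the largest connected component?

6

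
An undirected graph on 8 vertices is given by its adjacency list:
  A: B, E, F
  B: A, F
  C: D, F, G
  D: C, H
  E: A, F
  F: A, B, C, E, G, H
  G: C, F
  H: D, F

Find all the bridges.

none

The edges on the cycle F-H-D-C-F are not bridges since each lies on that cycle.
Every edge lies on some cycle, so there are no bridges.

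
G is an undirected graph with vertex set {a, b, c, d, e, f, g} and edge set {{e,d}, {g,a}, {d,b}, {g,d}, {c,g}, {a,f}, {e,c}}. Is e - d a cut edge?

No

After removing e - d, the path e-c-g-d still connects them, so the edge is not a bridge.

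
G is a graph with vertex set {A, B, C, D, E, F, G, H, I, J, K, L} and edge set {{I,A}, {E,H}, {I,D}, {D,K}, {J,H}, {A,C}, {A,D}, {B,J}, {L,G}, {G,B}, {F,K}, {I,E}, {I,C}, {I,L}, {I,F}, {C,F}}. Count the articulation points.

Removing I increases the component count from 1 to 2, so I is a cut vertex.
By contrast removing E leaves 1 component; it is not a cut vertex. No other vertex is a cut vertex either.

1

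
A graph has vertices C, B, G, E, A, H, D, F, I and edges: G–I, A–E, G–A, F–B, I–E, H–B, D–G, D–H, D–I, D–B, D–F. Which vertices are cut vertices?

Removing D increases the component count from 2 to 3, so D is a cut vertex.
By contrast removing B leaves 2 components; it is not a cut vertex. No other vertex is a cut vertex either.

D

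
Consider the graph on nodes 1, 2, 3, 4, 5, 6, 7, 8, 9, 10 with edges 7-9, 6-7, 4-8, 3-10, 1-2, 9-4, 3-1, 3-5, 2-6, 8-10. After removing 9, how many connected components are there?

1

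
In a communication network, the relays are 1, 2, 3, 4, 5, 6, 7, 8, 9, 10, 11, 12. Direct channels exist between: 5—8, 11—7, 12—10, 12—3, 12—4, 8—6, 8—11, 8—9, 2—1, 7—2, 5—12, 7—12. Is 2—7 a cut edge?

Removing 2—7 leaves no path between 2 and 7: the component count goes from 1 to 2. So it is a bridge.

Yes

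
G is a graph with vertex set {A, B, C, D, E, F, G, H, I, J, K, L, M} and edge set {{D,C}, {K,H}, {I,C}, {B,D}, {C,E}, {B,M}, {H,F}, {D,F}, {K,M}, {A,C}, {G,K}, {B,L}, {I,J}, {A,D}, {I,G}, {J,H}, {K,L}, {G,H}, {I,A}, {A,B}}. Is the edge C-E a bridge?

Yes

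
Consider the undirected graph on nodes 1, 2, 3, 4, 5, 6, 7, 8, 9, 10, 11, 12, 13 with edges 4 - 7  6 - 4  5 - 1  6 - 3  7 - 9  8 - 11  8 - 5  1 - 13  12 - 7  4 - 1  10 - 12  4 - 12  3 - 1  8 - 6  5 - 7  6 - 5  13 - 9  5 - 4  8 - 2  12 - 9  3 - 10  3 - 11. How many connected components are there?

Starting from 1 we can reach 1, 2, 3, 4, 5, 6, 7, 8, 9, 10, 11, 12, 13. That is one component of size 13.
Total: 1 component.

1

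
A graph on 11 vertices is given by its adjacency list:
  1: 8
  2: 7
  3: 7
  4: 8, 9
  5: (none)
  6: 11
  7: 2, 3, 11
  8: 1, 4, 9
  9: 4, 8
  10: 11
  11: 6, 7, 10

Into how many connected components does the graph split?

5 is isolated — a component by itself.
Starting from 1 we can reach 1, 4, 8, 9. That is one component of size 4.
Starting from 2 we can reach 2, 3, 6, 7, 10, 11. That is one component of size 6.
Total: 3 components.

3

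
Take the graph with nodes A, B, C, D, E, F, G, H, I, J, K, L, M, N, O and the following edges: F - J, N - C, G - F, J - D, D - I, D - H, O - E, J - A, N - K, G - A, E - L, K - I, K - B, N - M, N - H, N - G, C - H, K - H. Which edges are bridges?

The edges on the cycle N-G-F-J-D-H-N are not bridges since each lies on that cycle.
But removing B - K disconnects B from K; removing O - E disconnects O from E; removing E - L disconnects E from L; removing M - N disconnects M from N — these are bridges.

B-K, E-L, E-O, M-N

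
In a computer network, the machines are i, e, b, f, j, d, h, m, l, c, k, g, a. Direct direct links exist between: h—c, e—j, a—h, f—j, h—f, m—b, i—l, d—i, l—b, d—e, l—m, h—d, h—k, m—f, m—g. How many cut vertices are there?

Removing h increases the component count from 1 to 4, so h is a cut vertex.
Removing m increases the component count from 1 to 2, so m is a cut vertex.
By contrast removing e leaves 1 component; it is not a cut vertex. No other vertex is a cut vertex either.

2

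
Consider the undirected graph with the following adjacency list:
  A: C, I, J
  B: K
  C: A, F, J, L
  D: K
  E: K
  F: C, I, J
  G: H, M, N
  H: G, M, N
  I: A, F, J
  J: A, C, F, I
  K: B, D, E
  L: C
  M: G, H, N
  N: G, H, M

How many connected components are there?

Starting from G we can reach G, H, M, N. That is one component of size 4.
Starting from B we can reach B, D, E, K. That is one component of size 4.
Starting from A we can reach A, C, F, I, J, L. That is one component of size 6.
Total: 3 components.

3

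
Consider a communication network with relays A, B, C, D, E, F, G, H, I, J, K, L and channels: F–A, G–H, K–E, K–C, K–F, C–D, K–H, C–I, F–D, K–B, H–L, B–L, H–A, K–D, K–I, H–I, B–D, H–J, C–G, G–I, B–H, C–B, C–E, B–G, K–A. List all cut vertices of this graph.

Removing H increases the component count from 1 to 2, so H is a cut vertex.
By contrast removing G leaves 1 component; it is not a cut vertex. No other vertex is a cut vertex either.

H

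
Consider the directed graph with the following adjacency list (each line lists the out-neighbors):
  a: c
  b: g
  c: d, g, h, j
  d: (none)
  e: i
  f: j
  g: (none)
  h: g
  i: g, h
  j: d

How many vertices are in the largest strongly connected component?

{j} is an SCC by itself.
{c} is an SCC by itself.
{a} is an SCC by itself.
{e} is an SCC by itself.
{g} is an SCC by itself.
(and 5 more singleton SCCs)
The largest has 1 vertex.

1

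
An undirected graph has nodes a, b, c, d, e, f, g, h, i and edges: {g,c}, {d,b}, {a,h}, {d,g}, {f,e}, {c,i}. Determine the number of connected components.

3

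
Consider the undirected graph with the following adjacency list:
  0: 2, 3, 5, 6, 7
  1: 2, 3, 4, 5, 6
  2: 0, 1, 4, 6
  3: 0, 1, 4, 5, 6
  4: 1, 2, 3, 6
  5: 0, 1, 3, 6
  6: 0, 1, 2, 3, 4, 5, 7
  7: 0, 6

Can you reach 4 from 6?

Yes

From 6 we can reach 0, 1, 2, 3, 4, 5, 6, 7, which includes 4.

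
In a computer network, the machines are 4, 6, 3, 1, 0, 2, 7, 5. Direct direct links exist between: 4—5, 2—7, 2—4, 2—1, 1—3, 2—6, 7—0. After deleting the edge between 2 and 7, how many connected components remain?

Before removal there is 1 component.
2—7 is a bridge — removing it separates 2's side from 7's side.
After removal: 2 components.

2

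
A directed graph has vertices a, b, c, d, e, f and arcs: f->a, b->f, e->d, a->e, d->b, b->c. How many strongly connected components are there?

2

{a, b, d, e, f} are all mutually reachable — one SCC of size 5.
{c} is an SCC by itself.
That gives 2 strongly connected components.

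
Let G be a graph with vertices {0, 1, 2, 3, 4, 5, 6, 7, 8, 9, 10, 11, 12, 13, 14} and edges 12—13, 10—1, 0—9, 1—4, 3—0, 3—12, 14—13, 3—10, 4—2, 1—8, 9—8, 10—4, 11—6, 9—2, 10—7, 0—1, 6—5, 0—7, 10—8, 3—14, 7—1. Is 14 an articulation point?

Deleting 14 leaves 2 components (was 2), so 14 is not a cut vertex.

No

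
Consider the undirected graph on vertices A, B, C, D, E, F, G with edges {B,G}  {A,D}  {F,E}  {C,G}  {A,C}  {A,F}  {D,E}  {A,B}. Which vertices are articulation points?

Removing A increases the component count from 1 to 2, so A is a cut vertex.
By contrast removing F leaves 1 component; it is not a cut vertex. No other vertex is a cut vertex either.

A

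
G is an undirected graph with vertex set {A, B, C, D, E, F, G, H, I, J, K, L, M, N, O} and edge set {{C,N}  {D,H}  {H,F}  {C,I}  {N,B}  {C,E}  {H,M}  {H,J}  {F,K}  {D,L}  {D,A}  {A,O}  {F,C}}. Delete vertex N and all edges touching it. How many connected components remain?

With N gone, the remaining components are: {B}; {G}; {A, C, D, E, F, H, I, J, K, L, M, O}.
That is 3 components.

3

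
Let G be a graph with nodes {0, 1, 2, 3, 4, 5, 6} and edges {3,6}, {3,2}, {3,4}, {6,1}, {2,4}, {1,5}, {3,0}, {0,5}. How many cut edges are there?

The edges on the cycle 3-2-4-3 are not bridges since each lies on that cycle.
Every edge lies on some cycle, so there are no bridges.

0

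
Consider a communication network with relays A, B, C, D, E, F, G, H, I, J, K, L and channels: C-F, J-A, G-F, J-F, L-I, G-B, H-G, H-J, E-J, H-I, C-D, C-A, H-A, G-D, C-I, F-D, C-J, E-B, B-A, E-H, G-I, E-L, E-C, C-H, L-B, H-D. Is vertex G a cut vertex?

No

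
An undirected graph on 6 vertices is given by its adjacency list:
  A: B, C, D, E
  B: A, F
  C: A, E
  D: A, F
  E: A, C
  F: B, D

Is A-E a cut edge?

No

After removing A-E, the path A-C-E still connects them, so the edge is not a bridge.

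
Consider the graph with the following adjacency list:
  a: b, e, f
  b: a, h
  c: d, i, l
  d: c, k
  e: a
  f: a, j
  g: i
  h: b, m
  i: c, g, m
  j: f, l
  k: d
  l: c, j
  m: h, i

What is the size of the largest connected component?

Starting from a we can reach a, b, c, d, e, f, g, h, i, j, k, l, m. That is one component of size 13.
The largest has 13 vertices.

13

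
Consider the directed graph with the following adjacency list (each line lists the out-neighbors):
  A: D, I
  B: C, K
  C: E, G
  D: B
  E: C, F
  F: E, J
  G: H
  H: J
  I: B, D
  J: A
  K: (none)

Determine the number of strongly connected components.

{A, B, C, D, E, F, G, H, I, J} are all mutually reachable — one SCC of size 10.
{K} is an SCC by itself.
That gives 2 strongly connected components.

2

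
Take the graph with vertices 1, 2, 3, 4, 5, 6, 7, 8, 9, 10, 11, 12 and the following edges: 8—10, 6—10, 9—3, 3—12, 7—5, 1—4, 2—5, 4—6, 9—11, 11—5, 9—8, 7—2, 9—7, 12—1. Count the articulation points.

1

Removing 9 increases the component count from 1 to 2, so 9 is a cut vertex.
By contrast removing 5 leaves 1 component; it is not a cut vertex. No other vertex is a cut vertex either.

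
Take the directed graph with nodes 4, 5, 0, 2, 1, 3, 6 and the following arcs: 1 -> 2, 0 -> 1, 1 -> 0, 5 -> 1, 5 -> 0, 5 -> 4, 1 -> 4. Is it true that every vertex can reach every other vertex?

There is no directed path from 6 to 4, so the graph is not strongly connected.

No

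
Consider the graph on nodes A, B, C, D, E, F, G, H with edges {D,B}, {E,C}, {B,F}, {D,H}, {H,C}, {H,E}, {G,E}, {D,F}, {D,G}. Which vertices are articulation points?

Removing D increases the component count from 2 to 3, so D is a cut vertex.
By contrast removing F leaves 2 components; it is not a cut vertex. No other vertex is a cut vertex either.

D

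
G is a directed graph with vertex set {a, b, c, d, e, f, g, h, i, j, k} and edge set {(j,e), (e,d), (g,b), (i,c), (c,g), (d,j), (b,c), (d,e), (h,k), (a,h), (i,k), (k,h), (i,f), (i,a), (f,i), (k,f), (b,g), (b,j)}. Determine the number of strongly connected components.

{a, f, h, i, k} are all mutually reachable — one SCC of size 5.
{b, c, g} are all mutually reachable — one SCC of size 3.
{d, e, j} are all mutually reachable — one SCC of size 3.
That gives 3 strongly connected components.

3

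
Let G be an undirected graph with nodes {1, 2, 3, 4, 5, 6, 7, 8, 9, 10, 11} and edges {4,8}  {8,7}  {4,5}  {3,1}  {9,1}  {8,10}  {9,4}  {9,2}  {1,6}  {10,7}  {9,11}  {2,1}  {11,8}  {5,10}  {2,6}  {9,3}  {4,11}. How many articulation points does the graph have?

Removing 9 increases the component count from 1 to 2, so 9 is a cut vertex.
By contrast removing 2 leaves 1 component; it is not a cut vertex. No other vertex is a cut vertex either.

1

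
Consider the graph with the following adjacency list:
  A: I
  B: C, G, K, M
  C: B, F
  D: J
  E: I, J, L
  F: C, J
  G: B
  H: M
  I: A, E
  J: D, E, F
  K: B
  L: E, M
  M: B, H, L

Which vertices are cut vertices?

Removing B increases the component count from 1 to 3, so B is a cut vertex.
Removing E increases the component count from 1 to 2, so E is a cut vertex.
Removing I increases the component count from 1 to 2, so I is a cut vertex.
Likewise J, M are cut vertices.
By contrast removing F leaves 1 component; it is not a cut vertex. No other vertex is a cut vertex either.

B, E, I, J, M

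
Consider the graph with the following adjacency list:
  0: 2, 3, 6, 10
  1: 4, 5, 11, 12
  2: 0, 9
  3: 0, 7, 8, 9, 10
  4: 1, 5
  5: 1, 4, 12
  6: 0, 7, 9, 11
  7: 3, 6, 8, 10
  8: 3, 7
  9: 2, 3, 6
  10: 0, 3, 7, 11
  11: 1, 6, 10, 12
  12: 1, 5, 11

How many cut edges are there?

0

The edges on the cycle 11-12-5-4-1-11 are not bridges since each lies on that cycle.
Every edge lies on some cycle, so there are no bridges.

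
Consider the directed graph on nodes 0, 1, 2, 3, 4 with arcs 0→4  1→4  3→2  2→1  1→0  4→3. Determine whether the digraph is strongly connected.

From 0 we can reach every vertex (0, 1, 2, 3, 4), and every vertex can reach 0 (0, 1, 2, 3, 4). So the whole graph is one strongly connected component.

Yes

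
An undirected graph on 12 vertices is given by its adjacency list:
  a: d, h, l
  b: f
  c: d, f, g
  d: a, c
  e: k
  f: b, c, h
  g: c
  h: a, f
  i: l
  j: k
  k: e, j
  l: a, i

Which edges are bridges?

The edges on the cycle a-d-c-f-h-a are not bridges since each lies on that cycle.
But removing a-l disconnects a from l; removing j-k disconnects j from k; removing f-b disconnects f from b; removing c-g disconnects c from g — these are bridges.
In total 6 edges are bridges.

a-l, b-f, c-g, e-k, i-l, j-k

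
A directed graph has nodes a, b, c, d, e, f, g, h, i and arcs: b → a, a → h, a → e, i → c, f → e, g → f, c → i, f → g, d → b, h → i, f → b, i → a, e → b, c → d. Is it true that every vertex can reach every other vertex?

No

There is no directed path from c to g, so the graph is not strongly connected.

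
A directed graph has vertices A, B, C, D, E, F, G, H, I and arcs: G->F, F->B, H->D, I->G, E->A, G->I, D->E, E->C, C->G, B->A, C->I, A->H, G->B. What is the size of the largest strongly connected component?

{A, B, C, D, E, F, G, H, I} are all mutually reachable — one SCC of size 9.
The largest has 9 vertices.

9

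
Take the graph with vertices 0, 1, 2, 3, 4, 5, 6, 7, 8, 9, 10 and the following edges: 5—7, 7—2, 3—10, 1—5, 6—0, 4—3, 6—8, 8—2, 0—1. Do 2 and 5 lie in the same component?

From 2 we can reach 0, 1, 2, 5, 6, 7, 8, which includes 5.

Yes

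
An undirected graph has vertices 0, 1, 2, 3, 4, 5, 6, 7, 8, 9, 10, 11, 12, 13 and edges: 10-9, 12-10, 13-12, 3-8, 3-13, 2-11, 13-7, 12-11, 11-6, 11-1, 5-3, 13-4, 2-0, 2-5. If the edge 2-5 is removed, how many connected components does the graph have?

1

2 and 5 are still connected via 2-11-12-13-3-5, so the component count stays at 1.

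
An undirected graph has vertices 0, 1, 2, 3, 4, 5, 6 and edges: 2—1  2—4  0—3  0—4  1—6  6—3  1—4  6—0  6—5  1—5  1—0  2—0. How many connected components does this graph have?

Starting from 0 we can reach 0, 1, 2, 3, 4, 5, 6. That is one component of size 7.
Total: 1 component.

1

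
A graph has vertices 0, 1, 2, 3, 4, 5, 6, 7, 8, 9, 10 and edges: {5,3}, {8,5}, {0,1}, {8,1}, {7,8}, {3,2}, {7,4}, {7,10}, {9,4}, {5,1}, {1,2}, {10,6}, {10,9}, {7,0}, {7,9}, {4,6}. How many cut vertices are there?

1

Removing 7 increases the component count from 1 to 2, so 7 is a cut vertex.
By contrast removing 10 leaves 1 component; it is not a cut vertex. No other vertex is a cut vertex either.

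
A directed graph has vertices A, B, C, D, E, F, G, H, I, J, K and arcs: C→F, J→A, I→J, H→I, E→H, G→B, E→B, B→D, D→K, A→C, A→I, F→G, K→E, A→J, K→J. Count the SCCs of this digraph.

1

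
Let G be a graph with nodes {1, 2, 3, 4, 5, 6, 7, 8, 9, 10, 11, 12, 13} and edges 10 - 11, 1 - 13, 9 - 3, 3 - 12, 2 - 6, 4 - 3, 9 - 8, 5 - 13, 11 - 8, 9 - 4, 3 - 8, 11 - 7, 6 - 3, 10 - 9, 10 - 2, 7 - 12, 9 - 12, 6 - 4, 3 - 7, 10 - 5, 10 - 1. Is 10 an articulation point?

Yes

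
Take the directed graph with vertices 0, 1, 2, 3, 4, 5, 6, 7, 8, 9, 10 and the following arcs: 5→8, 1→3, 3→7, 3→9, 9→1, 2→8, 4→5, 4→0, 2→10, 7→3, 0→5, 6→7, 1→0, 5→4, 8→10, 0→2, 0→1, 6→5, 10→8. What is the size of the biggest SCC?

7

{0, 1, 3, 4, 5, 7, 9} are all mutually reachable — one SCC of size 7.
{8, 10} are all mutually reachable — one SCC of size 2.
{2} is an SCC by itself.
{6} is an SCC by itself.
The largest has 7 vertices.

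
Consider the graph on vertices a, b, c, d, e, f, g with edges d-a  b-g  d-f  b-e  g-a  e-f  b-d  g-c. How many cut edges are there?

1

The edges on the cycle b-g-a-d-b are not bridges since each lies on that cycle.
But removing c-g disconnects c from g — this is a bridge.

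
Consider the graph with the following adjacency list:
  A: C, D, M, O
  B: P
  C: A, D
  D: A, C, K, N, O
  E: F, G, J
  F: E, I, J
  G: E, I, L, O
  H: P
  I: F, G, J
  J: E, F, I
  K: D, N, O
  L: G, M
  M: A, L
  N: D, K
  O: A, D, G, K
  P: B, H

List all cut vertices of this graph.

G, P

Removing G increases the component count from 2 to 3, so G is a cut vertex.
Removing P increases the component count from 2 to 3, so P is a cut vertex.
By contrast removing F leaves 2 components; it is not a cut vertex. No other vertex is a cut vertex either.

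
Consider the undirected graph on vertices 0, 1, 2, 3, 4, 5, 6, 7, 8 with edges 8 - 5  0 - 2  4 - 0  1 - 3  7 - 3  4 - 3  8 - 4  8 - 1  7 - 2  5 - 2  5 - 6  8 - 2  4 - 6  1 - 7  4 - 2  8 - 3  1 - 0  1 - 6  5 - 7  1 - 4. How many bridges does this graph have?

0

The edges on the cycle 1-4-0-1 are not bridges since each lies on that cycle.
Every edge lies on some cycle, so there are no bridges.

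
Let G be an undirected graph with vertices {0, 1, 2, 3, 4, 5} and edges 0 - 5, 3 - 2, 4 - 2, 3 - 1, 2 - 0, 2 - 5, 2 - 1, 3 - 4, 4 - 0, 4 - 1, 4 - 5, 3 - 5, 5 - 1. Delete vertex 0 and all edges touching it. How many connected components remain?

1

With 0 gone, the remaining components are: {1, 2, 3, 4, 5}.
That is 1 component.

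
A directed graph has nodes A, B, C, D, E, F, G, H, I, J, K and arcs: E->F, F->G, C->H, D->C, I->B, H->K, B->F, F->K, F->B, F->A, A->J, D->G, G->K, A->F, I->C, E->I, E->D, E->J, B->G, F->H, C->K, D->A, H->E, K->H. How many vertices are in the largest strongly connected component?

{A, B, C, D, E, F, G, H, I, K} are all mutually reachable — one SCC of size 10.
{J} is an SCC by itself.
The largest has 10 vertices.

10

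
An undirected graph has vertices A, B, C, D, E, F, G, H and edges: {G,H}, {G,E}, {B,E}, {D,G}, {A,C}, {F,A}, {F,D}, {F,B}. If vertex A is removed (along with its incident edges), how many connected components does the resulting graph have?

With A gone, the remaining components are: {C}; {B, D, E, F, G, H}.
That is 2 components.

2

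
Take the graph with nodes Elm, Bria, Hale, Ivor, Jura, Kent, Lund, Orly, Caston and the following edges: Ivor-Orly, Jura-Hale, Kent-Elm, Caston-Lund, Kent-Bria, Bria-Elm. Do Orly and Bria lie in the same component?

The component containing Orly is {Ivor, Orly}, and Bria is not in it.

No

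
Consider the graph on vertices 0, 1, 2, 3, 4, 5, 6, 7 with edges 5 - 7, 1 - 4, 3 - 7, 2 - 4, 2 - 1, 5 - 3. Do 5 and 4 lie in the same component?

The component containing 5 is {3, 5, 7}, and 4 is not in it.

No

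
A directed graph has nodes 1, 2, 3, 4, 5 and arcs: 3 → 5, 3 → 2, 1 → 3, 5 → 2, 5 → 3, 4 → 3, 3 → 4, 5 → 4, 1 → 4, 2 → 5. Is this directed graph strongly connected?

No

There is no directed path from 3 to 1, so the graph is not strongly connected.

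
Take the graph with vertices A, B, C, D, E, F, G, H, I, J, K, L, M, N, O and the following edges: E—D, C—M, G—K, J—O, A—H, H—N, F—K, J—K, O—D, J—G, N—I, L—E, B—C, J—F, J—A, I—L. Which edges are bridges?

B-C, C-M

The edges on the cycle J-A-H-N-I-L-E-D-O-J are not bridges since each lies on that cycle.
But removing C—M disconnects C from M; removing B—C disconnects B from C — these are bridges.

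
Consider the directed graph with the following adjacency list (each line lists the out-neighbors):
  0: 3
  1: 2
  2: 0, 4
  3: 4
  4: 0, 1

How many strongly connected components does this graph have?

{0, 1, 2, 3, 4} are all mutually reachable — one SCC of size 5.
That gives 1 strongly connected component.

1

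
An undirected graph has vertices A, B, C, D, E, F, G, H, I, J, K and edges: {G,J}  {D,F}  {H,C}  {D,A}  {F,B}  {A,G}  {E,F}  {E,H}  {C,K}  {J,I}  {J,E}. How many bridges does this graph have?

The edges on the cycle D-A-G-J-E-F-D are not bridges since each lies on that cycle.
But removing E—H disconnects E from H; removing H—C disconnects H from C; removing K—C disconnects K from C; removing I—J disconnects I from J — these are bridges.
In total 5 edges are bridges.

5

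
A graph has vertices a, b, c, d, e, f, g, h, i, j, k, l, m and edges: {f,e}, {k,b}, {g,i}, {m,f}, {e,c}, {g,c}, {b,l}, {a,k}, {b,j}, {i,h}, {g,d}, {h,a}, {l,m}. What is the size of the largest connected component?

13

Starting from a we can reach a, b, c, d, e, f, g, h, i, j, k, l, m. That is one component of size 13.
The largest has 13 vertices.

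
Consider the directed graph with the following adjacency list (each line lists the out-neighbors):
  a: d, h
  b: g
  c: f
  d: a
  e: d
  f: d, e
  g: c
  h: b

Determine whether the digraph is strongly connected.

Yes

From a we can reach every vertex (a, b, c, d, e, f, g, h), and every vertex can reach a (a, b, c, d, e, f, g, h). So the whole graph is one strongly connected component.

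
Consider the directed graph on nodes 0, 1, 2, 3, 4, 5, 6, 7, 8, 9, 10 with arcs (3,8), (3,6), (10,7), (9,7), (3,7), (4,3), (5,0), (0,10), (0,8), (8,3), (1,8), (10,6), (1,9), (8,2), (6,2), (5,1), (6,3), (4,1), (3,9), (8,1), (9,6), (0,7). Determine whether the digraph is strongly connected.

There is no directed path from 9 to 4, so the graph is not strongly connected.

No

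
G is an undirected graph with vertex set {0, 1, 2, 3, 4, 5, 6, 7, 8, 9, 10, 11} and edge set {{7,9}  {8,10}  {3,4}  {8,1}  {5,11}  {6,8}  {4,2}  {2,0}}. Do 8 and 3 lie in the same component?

The component containing 8 is {1, 6, 8, 10}, and 3 is not in it.

No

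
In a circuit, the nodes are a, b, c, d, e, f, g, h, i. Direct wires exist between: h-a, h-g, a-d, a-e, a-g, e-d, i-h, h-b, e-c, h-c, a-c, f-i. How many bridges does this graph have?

3

The edges on the cycle a-e-d-a are not bridges since each lies on that cycle.
But removing b-h disconnects b from h; removing f-i disconnects f from i; removing i-h disconnects i from h — these are bridges.
That makes 3 bridges.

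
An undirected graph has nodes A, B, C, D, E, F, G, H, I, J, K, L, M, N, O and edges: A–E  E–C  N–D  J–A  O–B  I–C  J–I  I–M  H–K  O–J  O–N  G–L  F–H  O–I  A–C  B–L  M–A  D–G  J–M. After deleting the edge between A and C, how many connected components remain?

2

A and C are still connected via A-E-C, so the component count stays at 2.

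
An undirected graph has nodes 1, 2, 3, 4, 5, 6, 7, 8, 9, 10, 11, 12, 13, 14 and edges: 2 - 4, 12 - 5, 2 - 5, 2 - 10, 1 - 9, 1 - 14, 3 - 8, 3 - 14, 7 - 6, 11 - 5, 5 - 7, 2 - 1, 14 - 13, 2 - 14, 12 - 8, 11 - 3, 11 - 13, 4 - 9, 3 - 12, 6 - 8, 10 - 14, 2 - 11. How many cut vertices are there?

0

Removing 13, for instance, still leaves 1 component. No single vertex removal increases the component count — the graph has no articulation points.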